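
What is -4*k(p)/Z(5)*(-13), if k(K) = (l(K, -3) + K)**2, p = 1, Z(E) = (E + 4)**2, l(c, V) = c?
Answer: 208/81 ≈ 2.5679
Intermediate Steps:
Z(E) = (4 + E)**2
k(K) = 4*K**2 (k(K) = (K + K)**2 = (2*K)**2 = 4*K**2)
-4*k(p)/Z(5)*(-13) = -4*4*1**2/((4 + 5)**2)*(-13) = -4*4*1/(9**2)*(-13) = -16/81*(-13) = 208/81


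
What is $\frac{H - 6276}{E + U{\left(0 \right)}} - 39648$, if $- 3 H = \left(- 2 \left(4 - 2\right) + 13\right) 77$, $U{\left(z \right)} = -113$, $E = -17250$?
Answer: $- \frac{688401717}{17363} \approx -39648.0$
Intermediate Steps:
$H = -231$ ($H = - \frac{\left(- 2 \left(4 - 2\right) + 13\right) 77}{3} = - \frac{\left(\left(-2\right) 2 + 13\right) 77}{3} = - \frac{\left(-4 + 13\right) 77}{3} = - \frac{9 \cdot 77}{3} = \left(- \frac{1}{3}\right) 693 = -231$)
$\frac{H - 6276}{E + U{\left(0 \right)}} - 39648 = \frac{-231 - 6276}{-17250 - 113} - 39648 = - \frac{6507}{-17363} - 39648 = \left(-6507\right) \left(- \frac{1}{17363}\right) - 39648 = \frac{6507}{17363} - 39648 = - \frac{688401717}{17363}$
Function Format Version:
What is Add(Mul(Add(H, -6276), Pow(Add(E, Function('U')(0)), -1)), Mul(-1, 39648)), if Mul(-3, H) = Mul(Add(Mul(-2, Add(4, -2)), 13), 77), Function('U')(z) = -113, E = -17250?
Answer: Rational(-688401717, 17363) ≈ -39648.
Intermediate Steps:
H = -231 (H = Mul(Rational(-1, 3), Mul(Add(Mul(-2, Add(4, -2)), 13), 77)) = Mul(Rational(-1, 3), Mul(Add(Mul(-2, 2), 13), 77)) = Mul(Rational(-1, 3), Mul(Add(-4, 13), 77)) = Mul(Rational(-1, 3), Mul(9, 77)) = Mul(Rational(-1, 3), 693) = -231)
Add(Mul(Add(H, -6276), Pow(Add(E, Function('U')(0)), -1)), Mul(-1, 39648)) = Add(Mul(Add(-231, -6276), Pow(Add(-17250, -113), -1)), Mul(-1, 39648)) = Add(Mul(-6507, Pow(-17363, -1)), -39648) = Add(Mul(-6507, Rational(-1, 17363)), -39648) = Add(Rational(6507, 17363), -39648) = Rational(-688401717, 17363)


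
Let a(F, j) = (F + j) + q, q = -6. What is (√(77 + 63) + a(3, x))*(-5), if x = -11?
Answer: 70 - 10*√35 ≈ 10.839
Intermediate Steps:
a(F, j) = -6 + F + j (a(F, j) = (F + j) - 6 = -6 + F + j)
(√(77 + 63) + a(3, x))*(-5) = (√(77 + 63) + (-6 + 3 - 11))*(-5) = (√140 - 14)*(-5) = (2*√35 - 14)*(-5) = (-14 + 2*√35)*(-5) = 70 - 10*√35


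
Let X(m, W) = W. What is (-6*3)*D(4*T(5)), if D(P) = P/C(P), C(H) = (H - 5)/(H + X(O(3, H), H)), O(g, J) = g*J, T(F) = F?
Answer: -960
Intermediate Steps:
O(g, J) = J*g
C(H) = (-5 + H)/(2*H) (C(H) = (H - 5)/(H + H) = (-5 + H)/((2*H)) = (-5 + H)*(1/(2*H)) = (-5 + H)/(2*H))
D(P) = 2*P²/(-5 + P) (D(P) = P/(((-5 + P)/(2*P))) = P*(2*P/(-5 + P)) = 2*P²/(-5 + P))
(-6*3)*D(4*T(5)) = (-6*3)*(2*(4*5)²/(-5 + 4*5)) = -36*20²/(-5 + 20) = -36*400/15 = -18*160/3 = -960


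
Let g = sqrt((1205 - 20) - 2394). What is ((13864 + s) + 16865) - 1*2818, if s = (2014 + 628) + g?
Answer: 30553 + I*sqrt(1209) ≈ 30553.0 + 34.771*I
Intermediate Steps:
g = I*sqrt(1209) (g = sqrt(1185 - 2394) = sqrt(-1209) = I*sqrt(1209) ≈ 34.771*I)
s = 2642 + I*sqrt(1209) (s = (2014 + 628) + I*sqrt(1209) = 2642 + I*sqrt(1209) ≈ 2642.0 + 34.771*I)
((13864 + s) + 16865) - 1*2818 = ((13864 + (2642 + I*sqrt(1209))) + 16865) - 1*2818 = ((16506 + I*sqrt(1209)) + 16865) - 2818 = (33371 + I*sqrt(1209)) - 2818 = 30553 + I*sqrt(1209)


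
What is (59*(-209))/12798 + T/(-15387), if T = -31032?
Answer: 69136813/65640942 ≈ 1.0533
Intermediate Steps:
(59*(-209))/12798 + T/(-15387) = (59*(-209))/12798 - 31032/(-15387) = -12331*1/12798 - 31032*(-1/15387) = -12331/12798 + 10344/5129 = 69136813/65640942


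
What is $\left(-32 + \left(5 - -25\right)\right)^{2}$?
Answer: $4$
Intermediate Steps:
$\left(-32 + \left(5 - -25\right)\right)^{2} = \left(-32 + \left(5 + 25\right)\right)^{2} = \left(-32 + 30\right)^{2} = \left(-2\right)^{2} = 4$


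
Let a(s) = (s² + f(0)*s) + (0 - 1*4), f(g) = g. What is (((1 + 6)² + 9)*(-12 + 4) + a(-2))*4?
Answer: -1856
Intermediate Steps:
a(s) = -4 + s² (a(s) = (s² + 0*s) + (0 - 1*4) = (s² + 0) + (0 - 4) = s² - 4 = -4 + s²)
(((1 + 6)² + 9)*(-12 + 4) + a(-2))*4 = (((1 + 6)² + 9)*(-12 + 4) + (-4 + (-2)²))*4 = ((7² + 9)*(-8) + (-4 + 4))*4 = ((49 + 9)*(-8) + 0)*4 = (58*(-8) + 0)*4 = (-464 + 0)*4 = -464*4 = -1856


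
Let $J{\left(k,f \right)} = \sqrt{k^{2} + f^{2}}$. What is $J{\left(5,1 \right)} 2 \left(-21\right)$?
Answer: $- 42 \sqrt{26} \approx -214.16$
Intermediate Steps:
$J{\left(k,f \right)} = \sqrt{f^{2} + k^{2}}$
$J{\left(5,1 \right)} 2 \left(-21\right) = \sqrt{1^{2} + 5^{2}} \cdot 2 \left(-21\right) = \sqrt{1 + 25} \cdot 2 \left(-21\right) = \sqrt{26} \cdot 2 \left(-21\right) = 2 \sqrt{26} \left(-21\right) = - 42 \sqrt{26}$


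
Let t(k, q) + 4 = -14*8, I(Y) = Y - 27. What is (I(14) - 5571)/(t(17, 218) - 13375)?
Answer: 5584/13491 ≈ 0.41391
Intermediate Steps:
I(Y) = -27 + Y
t(k, q) = -116 (t(k, q) = -4 - 14*8 = -4 - 112 = -116)
(I(14) - 5571)/(t(17, 218) - 13375) = ((-27 + 14) - 5571)/(-116 - 13375) = (-13 - 5571)/(-13491) = -5584*(-1/13491) = 5584/13491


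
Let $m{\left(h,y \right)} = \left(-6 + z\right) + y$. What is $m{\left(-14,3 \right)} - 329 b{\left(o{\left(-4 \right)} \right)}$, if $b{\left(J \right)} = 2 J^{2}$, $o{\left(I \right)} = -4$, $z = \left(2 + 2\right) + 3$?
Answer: $-10524$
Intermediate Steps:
$z = 7$ ($z = 4 + 3 = 7$)
$m{\left(h,y \right)} = 1 + y$ ($m{\left(h,y \right)} = \left(-6 + 7\right) + y = 1 + y$)
$m{\left(-14,3 \right)} - 329 b{\left(o{\left(-4 \right)} \right)} = \left(1 + 3\right) - 329 \cdot 2 \left(-4\right)^{2} = 4 - 329 \cdot 2 \cdot 16 = 4 - 10528 = -10524$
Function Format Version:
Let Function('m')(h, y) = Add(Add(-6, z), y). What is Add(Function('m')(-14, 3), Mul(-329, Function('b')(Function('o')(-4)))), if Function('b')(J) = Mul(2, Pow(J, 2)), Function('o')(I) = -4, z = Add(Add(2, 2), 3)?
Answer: -10524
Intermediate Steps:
z = 7 (z = Add(4, 3) = 7)
Function('m')(h, y) = Add(1, y) (Function('m')(h, y) = Add(Add(-6, 7), y) = Add(1, y))
Add(Function('m')(-14, 3), Mul(-329, Function('b')(Function('o')(-4)))) = Add(Add(1, 3), Mul(-329, Mul(2, Pow(-4, 2)))) = Add(4, Mul(-329, Mul(2, 16))) = Add(4, Mul(-329, 32)) = Add(4, -10528) = -10524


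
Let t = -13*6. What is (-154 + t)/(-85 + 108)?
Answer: -232/23 ≈ -10.087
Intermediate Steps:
t = -78
(-154 + t)/(-85 + 108) = (-154 - 78)/(-85 + 108) = -232/23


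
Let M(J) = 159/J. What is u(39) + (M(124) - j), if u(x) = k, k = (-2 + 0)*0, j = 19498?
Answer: -2417593/124 ≈ -19497.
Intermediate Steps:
k = 0 (k = -2*0 = 0)
u(x) = 0
u(39) + (M(124) - j) = 0 + (159/124 - 1*19498) = 0 + (159*(1/124) - 19498) = 0 + (159/124 - 19498) = 0 - 2417593/124 = -2417593/124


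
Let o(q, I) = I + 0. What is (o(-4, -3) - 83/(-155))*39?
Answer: -14898/155 ≈ -96.116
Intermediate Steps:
o(q, I) = I
(o(-4, -3) - 83/(-155))*39 = (-3 - 83/(-155))*39 = (-3 - 83*(-1/155))*39 = (-3 + 83/155)*39 = -382/155*39 = -14898/155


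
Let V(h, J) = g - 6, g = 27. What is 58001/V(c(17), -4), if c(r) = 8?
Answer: 58001/21 ≈ 2762.0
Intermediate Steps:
V(h, J) = 21 (V(h, J) = 27 - 6 = 21)
58001/V(c(17), -4) = 58001/21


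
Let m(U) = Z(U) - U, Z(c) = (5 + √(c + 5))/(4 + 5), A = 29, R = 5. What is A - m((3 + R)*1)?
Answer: 328/9 - √13/9 ≈ 36.044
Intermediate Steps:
Z(c) = 5/9 + √(5 + c)/9 (Z(c) = (5 + √(5 + c))/9 = (5 + √(5 + c))*(⅑) = 5/9 + √(5 + c)/9)
m(U) = 5/9 - U + √(5 + U)/9 (m(U) = (5/9 + √(5 + U)/9) - U = 5/9 - U + √(5 + U)/9)
A - m((3 + R)*1) = 29 - (5/9 - (3 + 5) + √(5 + (3 + 5)*1)/9) = 29 - (5/9 - 8 + √(5 + 8*1)/9) = 29 - (5/9 - 1*8 + √(5 + 8)/9) = 29 - (5/9 - 8 + √13/9) = 29 - (-67/9 + √13/9) = 29 + (67/9 - √13/9) = 328/9 - √13/9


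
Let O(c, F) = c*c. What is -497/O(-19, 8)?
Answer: -497/361 ≈ -1.3767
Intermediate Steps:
O(c, F) = c²
-497/O(-19, 8) = -497/((-19)²) = -497/361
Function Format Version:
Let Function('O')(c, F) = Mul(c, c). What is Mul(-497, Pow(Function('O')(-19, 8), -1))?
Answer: Rational(-497, 361) ≈ -1.3767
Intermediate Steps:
Function('O')(c, F) = Pow(c, 2)
Mul(-497, Pow(Function('O')(-19, 8), -1)) = Mul(-497, Pow(Pow(-19, 2), -1)) = Mul(-497, Pow(361, -1)) = Mul(-497, Rational(1, 361)) = Rational(-497, 361)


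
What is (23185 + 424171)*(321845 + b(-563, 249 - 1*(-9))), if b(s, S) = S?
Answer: 144094709668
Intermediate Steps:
(23185 + 424171)*(321845 + b(-563, 249 - 1*(-9))) = (23185 + 424171)*(321845 + (249 - 1*(-9))) = 447356*(321845 + (249 + 9)) = 447356*(321845 + 258) = 447356*322103 = 144094709668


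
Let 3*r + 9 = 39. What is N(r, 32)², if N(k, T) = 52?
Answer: 2704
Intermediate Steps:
r = 10 (r = -3 + (⅓)*39 = -3 + 13 = 10)
N(r, 32)² = 52² = 2704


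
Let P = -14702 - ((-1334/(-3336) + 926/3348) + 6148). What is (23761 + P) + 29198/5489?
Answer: 7447796685221/2554426908 ≈ 2915.6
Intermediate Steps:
P = -9703321007/465372 (P = -14702 - ((-1334*(-1/3336) + 926*(1/3348)) + 6148) = -14702 - ((667/1668 + 463/1674) + 6148) = -14702 - (314807/465372 + 6148) = -14702 - 1*2861421863/465372 = -14702 - 2861421863/465372 = -9703321007/465372 ≈ -20851.)
(23761 + P) + 29198/5489 = (23761 - 9703321007/465372) + 29198/5489 = 1354383085/465372 + 29198*(1/5489) = 1354383085/465372 + 29198/5489 = 7447796685221/2554426908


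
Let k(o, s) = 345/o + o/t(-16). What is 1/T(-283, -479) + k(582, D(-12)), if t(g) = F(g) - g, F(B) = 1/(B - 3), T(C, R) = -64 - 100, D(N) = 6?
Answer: 59579521/1606708 ≈ 37.082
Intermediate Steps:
T(C, R) = -164
F(B) = 1/(-3 + B)
t(g) = 1/(-3 + g) - g
k(o, s) = 345/o + 19*o/303 (k(o, s) = 345/o + o/(((1 - 1*(-16)*(-3 - 16))/(-3 - 16))) = 345/o + o/(((1 - 1*(-16)*(-19))/(-19))) = 345/o + o/((-(1 - 304)/19)) = 345/o + o/((-1/19*(-303))) = 345/o + o/(303/19) = 345/o + o*(19/303) = 345/o + 19*o/303)
1/T(-283, -479) + k(582, D(-12)) = 1/(-164) + (345/582 + (19/303)*582) = -1/164 + (345*(1/582) + 3686/101) = -1/164 + (115/194 + 3686/101) = -1/164 + 726699/19594 = 59579521/1606708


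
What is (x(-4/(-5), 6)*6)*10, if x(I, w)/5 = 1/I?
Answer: 375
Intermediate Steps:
x(I, w) = 5/I
(x(-4/(-5), 6)*6)*10 = ((5/((-4/(-5))))*6)*10 = ((5/((-4*(-⅕))))*6)*10 = ((5/(⅘))*6)*10 = ((5*(5/4))*6)*10 = ((25/4)*6)*10 = (75/2)*10 = 375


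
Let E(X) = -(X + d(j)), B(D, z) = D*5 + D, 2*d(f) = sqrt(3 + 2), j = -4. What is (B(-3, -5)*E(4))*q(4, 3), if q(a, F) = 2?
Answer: 144 + 18*sqrt(5) ≈ 184.25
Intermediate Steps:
d(f) = sqrt(5)/2 (d(f) = sqrt(3 + 2)/2 = sqrt(5)/2)
B(D, z) = 6*D (B(D, z) = 5*D + D = 6*D)
E(X) = -X - sqrt(5)/2 (E(X) = -(X + sqrt(5)/2) = -X - sqrt(5)/2)
(B(-3, -5)*E(4))*q(4, 3) = ((6*(-3))*(-1*4 - sqrt(5)/2))*2 = -18*(-4 - sqrt(5)/2)*2 = (72 + 9*sqrt(5))*2 = 144 + 18*sqrt(5)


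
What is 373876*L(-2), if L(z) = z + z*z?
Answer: 747752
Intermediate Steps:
L(z) = z + z**2
373876*L(-2) = 373876*(-2*(1 - 2)) = 373876*(-2*(-1)) = 373876*2 = 747752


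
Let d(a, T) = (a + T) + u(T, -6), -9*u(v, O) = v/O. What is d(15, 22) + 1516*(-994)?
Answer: -40685398/27 ≈ -1.5069e+6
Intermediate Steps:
u(v, O) = -v/(9*O)
d(a, T) = a + 55*T/54 (d(a, T) = (a + T) - ⅑*T/(-6) = (T + a) - ⅑*T*(-⅙) = (T + a) + T/54 = a + 55*T/54)
d(15, 22) + 1516*(-994) = (15 + (55/54)*22) + 1516*(-994) = (15 + 605/27) - 1506904 = 1010/27 - 1506904 = -40685398/27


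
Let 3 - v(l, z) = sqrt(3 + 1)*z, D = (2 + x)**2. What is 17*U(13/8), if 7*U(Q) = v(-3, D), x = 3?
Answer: -799/7 ≈ -114.14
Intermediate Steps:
D = 25 (D = (2 + 3)**2 = 5**2 = 25)
v(l, z) = 3 - 2*z (v(l, z) = 3 - sqrt(3 + 1)*z = 3 - sqrt(4)*z = 3 - 2*z)
U(Q) = -47/7 (U(Q) = (3 - 2*25)/7 = (3 - 50)/7 = (1/7)*(-47) = -47/7)
17*U(13/8) = 17*(-47/7) = -799/7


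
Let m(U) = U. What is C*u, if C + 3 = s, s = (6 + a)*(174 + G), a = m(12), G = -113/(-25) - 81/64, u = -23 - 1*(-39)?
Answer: 2550063/50 ≈ 51001.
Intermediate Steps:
u = 16 (u = -23 + 39 = 16)
G = 5207/1600 (G = -113*(-1/25) - 81*1/64 = 113/25 - 81/64 = 5207/1600 ≈ 3.2544)
a = 12
s = 2552463/800 (s = (6 + 12)*(174 + 5207/1600) = 18*(283607/1600) = 2552463/800 ≈ 3190.6)
C = 2550063/800 (C = -3 + 2552463/800 = 2550063/800 ≈ 3187.6)
C*u = (2550063/800)*16 = 2550063/50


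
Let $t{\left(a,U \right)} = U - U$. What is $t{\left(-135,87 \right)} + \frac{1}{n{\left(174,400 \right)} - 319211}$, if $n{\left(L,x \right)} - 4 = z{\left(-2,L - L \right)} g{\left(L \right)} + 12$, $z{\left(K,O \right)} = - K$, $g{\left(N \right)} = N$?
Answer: $- \frac{1}{318847} \approx -3.1363 \cdot 10^{-6}$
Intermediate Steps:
$t{\left(a,U \right)} = 0$
$n{\left(L,x \right)} = 16 + 2 L$ ($n{\left(L,x \right)} = 4 + \left(\left(-1\right) \left(-2\right) L + 12\right) = 4 + \left(2 L + 12\right) = 4 + \left(12 + 2 L\right) = 16 + 2 L$)
$t{\left(-135,87 \right)} + \frac{1}{n{\left(174,400 \right)} - 319211} = 0 + \frac{1}{\left(16 + 2 \cdot 174\right) - 319211} = 0 + \frac{1}{\left(16 + 348\right) - 319211} = 0 + \frac{1}{364 - 319211} = 0 + \frac{1}{-318847} = 0 - \frac{1}{318847} = - \frac{1}{318847}$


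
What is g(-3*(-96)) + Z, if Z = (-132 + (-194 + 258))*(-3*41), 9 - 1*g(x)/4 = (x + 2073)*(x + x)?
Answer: -5431344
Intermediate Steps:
g(x) = 36 - 8*x*(2073 + x) (g(x) = 36 - 4*(x + 2073)*(x + x) = 36 - 4*(2073 + x)*2*x = 36 - 8*x*(2073 + x))
Z = 8364 (Z = (-132 + 64)*(-123) = -68*(-123) = 8364)
g(-3*(-96)) + Z = (36 - (-49752)*(-96) - 8*(-3*(-96))²) + 8364 = (36 - 16584*288 - 8*288²) + 8364 = (36 - 4776192 - 8*82944) + 8364 = (36 - 4776192 - 663552) + 8364 = -5439708 + 8364 = -5431344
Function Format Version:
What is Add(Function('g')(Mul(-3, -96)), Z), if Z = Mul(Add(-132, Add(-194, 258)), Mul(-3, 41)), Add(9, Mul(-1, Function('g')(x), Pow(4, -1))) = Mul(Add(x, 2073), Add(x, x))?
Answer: -5431344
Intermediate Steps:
Function('g')(x) = Add(36, Mul(-8, x, Add(2073, x))) (Function('g')(x) = Add(36, Mul(-4, Mul(Add(x, 2073), Add(x, x)))) = Add(36, Mul(-4, Mul(Add(2073, x), Mul(2, x)))) = Add(36, Mul(-4, Mul(2, x, Add(2073, x)))) = Add(36, Mul(-8, x, Add(2073, x))))
Z = 8364 (Z = Mul(Add(-132, 64), -123) = Mul(-68, -123) = 8364)
Add(Function('g')(Mul(-3, -96)), Z) = Add(Add(36, Mul(-16584, Mul(-3, -96)), Mul(-8, Pow(Mul(-3, -96), 2))), 8364) = Add(Add(36, Mul(-16584, 288), Mul(-8, Pow(288, 2))), 8364) = Add(Add(36, -4776192, Mul(-8, 82944)), 8364) = Add(Add(36, -4776192, -663552), 8364) = Add(-5439708, 8364) = -5431344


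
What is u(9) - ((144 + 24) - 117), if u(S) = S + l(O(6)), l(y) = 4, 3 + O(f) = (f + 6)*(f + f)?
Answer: -38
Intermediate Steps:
O(f) = -3 + 2*f*(6 + f) (O(f) = -3 + (f + 6)*(f + f) = -3 + (6 + f)*(2*f) = -3 + 2*f*(6 + f))
u(S) = 4 + S (u(S) = S + 4 = 4 + S)
u(9) - ((144 + 24) - 117) = (4 + 9) - ((144 + 24) - 117) = 13 - (168 - 117) = 13 - 1*51 = 13 - 51 = -38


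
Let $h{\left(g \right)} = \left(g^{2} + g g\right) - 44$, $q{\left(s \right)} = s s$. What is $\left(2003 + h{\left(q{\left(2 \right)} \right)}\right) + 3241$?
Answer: $5232$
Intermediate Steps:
$q{\left(s \right)} = s^{2}$
$h{\left(g \right)} = -44 + 2 g^{2}$ ($h{\left(g \right)} = \left(g^{2} + g^{2}\right) - 44 = 2 g^{2} - 44 = -44 + 2 g^{2}$)
$\left(2003 + h{\left(q{\left(2 \right)} \right)}\right) + 3241 = \left(2003 - \left(44 - 2 \left(2^{2}\right)^{2}\right)\right) + 3241 = \left(2003 - \left(44 - 2 \cdot 4^{2}\right)\right) + 3241 = \left(2003 + \left(-44 + 2 \cdot 16\right)\right) + 3241 = \left(2003 + \left(-44 + 32\right)\right) + 3241 = \left(2003 - 12\right) + 3241 = 1991 + 3241 = 5232$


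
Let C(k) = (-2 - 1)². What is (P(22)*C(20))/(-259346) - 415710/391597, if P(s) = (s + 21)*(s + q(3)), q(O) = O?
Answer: -111601426635/101559115562 ≈ -1.0989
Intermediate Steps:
C(k) = 9 (C(k) = (-3)² = 9)
P(s) = (3 + s)*(21 + s) (P(s) = (s + 21)*(s + 3) = (21 + s)*(3 + s) = (3 + s)*(21 + s))
(P(22)*C(20))/(-259346) - 415710/391597 = ((63 + 22² + 24*22)*9)/(-259346) - 415710/391597 = ((63 + 484 + 528)*9)*(-1/259346) - 415710*1/391597 = (1075*9)*(-1/259346) - 415710/391597 = 9675*(-1/259346) - 415710/391597 = -9675/259346 - 415710/391597 = -111601426635/101559115562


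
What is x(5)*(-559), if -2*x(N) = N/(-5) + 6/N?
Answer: 559/10 ≈ 55.900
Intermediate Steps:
x(N) = -3/N + N/10 (x(N) = -(N/(-5) + 6/N)/2 = -(N*(-1/5) + 6/N)/2 = -(-N/5 + 6/N)/2 = -(6/N - N/5)/2 = -3/N + N/10)
x(5)*(-559) = (-3/5 + (1/10)*5)*(-559) = (-3*1/5 + 1/2)*(-559) = (-3/5 + 1/2)*(-559) = -1/10*(-559) = 559/10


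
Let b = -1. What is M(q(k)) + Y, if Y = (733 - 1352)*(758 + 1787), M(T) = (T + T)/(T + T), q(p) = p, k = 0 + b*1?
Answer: -1575354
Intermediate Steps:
k = -1 (k = 0 - 1*1 = 0 - 1 = -1)
M(T) = 1 (M(T) = (2*T)/((2*T)) = (2*T)*(1/(2*T)) = 1)
Y = -1575355 (Y = -619*2545 = -1575355)
M(q(k)) + Y = 1 - 1575355 = -1575354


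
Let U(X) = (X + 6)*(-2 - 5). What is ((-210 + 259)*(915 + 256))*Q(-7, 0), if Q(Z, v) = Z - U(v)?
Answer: 2008265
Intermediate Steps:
U(X) = -42 - 7*X (U(X) = (6 + X)*(-7) = -42 - 7*X)
Q(Z, v) = 42 + Z + 7*v (Q(Z, v) = Z - (-42 - 7*v) = Z + (42 + 7*v) = 42 + Z + 7*v)
((-210 + 259)*(915 + 256))*Q(-7, 0) = ((-210 + 259)*(915 + 256))*(42 - 7 + 7*0) = (49*1171)*(42 - 7 + 0) = 57379*35 = 2008265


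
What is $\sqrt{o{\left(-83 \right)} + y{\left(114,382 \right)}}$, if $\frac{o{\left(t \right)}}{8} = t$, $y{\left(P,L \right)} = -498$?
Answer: $i \sqrt{1162} \approx 34.088 i$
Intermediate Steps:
$o{\left(t \right)} = 8 t$
$\sqrt{o{\left(-83 \right)} + y{\left(114,382 \right)}} = \sqrt{8 \left(-83\right) - 498} = \sqrt{-664 - 498} = \sqrt{-1162} = i \sqrt{1162}$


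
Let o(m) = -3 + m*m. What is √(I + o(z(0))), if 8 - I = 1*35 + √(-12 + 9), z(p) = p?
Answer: √(-30 - I*√3) ≈ 0.15805 - 5.4795*I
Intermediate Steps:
o(m) = -3 + m²
I = -27 - I*√3 (I = 8 - (1*35 + √(-12 + 9)) = 8 - (35 + √(-3)) = 8 - (35 + I*√3) = 8 + (-35 - I*√3) = -27 - I*√3 ≈ -27.0 - 1.732*I)
√(I + o(z(0))) = √((-27 - I*√3) + (-3 + 0²)) = √((-27 - I*√3) + (-3 + 0)) = √((-27 - I*√3) - 3) = √(-30 - I*√3)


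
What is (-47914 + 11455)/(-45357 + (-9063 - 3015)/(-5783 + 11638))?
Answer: 71155815/88525771 ≈ 0.80379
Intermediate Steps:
(-47914 + 11455)/(-45357 + (-9063 - 3015)/(-5783 + 11638)) = -36459/(-45357 - 12078/5855) = -36459/(-265577313/5855) = -36459*(-5855/265577313) = 71155815/88525771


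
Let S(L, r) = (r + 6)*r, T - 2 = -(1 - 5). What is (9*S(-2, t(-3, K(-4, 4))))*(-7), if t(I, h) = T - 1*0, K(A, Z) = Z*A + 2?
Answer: -4536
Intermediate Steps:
T = 6 (T = 2 - (1 - 5) = 2 - 1*(-4) = 2 + 4 = 6)
K(A, Z) = 2 + A*Z (K(A, Z) = A*Z + 2 = 2 + A*Z)
t(I, h) = 6 (t(I, h) = 6 - 1*0 = 6 + 0 = 6)
S(L, r) = r*(6 + r) (S(L, r) = (6 + r)*r = r*(6 + r))
(9*S(-2, t(-3, K(-4, 4))))*(-7) = (9*(6*(6 + 6)))*(-7) = (9*(6*12))*(-7) = (9*72)*(-7) = 648*(-7) = -4536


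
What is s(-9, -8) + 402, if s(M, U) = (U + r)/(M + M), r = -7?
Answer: 2417/6 ≈ 402.83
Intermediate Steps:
s(M, U) = (-7 + U)/(2*M) (s(M, U) = (U - 7)/(M + M) = (-7 + U)/((2*M)) = (-7 + U)*(1/(2*M)) = (-7 + U)/(2*M))
s(-9, -8) + 402 = (1/2)*(-7 - 8)/(-9) + 402 = (1/2)*(-1/9)*(-15) + 402 = 5/6 + 402 = 2417/6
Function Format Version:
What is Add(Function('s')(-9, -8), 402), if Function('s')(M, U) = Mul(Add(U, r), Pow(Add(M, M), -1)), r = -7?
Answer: Rational(2417, 6) ≈ 402.83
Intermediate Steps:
Function('s')(M, U) = Mul(Rational(1, 2), Pow(M, -1), Add(-7, U)) (Function('s')(M, U) = Mul(Add(U, -7), Pow(Add(M, M), -1)) = Mul(Add(-7, U), Pow(Mul(2, M), -1)) = Mul(Add(-7, U), Mul(Rational(1, 2), Pow(M, -1))) = Mul(Rational(1, 2), Pow(M, -1), Add(-7, U)))
Add(Function('s')(-9, -8), 402) = Add(Mul(Rational(1, 2), Pow(-9, -1), Add(-7, -8)), 402) = Add(Mul(Rational(1, 2), Rational(-1, 9), -15), 402) = Add(Rational(5, 6), 402) = Rational(2417, 6)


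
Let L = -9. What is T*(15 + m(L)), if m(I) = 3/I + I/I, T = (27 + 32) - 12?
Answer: 2209/3 ≈ 736.33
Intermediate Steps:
T = 47 (T = 59 - 12 = 47)
m(I) = 1 + 3/I (m(I) = 3/I + 1 = 1 + 3/I)
T*(15 + m(L)) = 47*(15 + (3 - 9)/(-9)) = 47*(15 - ⅑*(-6)) = 47*(15 + ⅔) = 47*(47/3) = 2209/3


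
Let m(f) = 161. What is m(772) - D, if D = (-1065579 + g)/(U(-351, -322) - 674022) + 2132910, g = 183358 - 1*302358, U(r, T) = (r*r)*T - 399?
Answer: -86046064572686/40345143 ≈ -2.1327e+6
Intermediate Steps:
U(r, T) = -399 + T*r² (U(r, T) = r²*T - 399 = T*r² - 399 = -399 + T*r²)
g = -119000 (g = 183358 - 302358 = -119000)
D = 86052560140709/40345143 (D = (-1065579 - 119000)/((-399 - 322*(-351)²) - 674022) + 2132910 = -1184579/((-399 - 322*123201) - 674022) + 2132910 = -1184579/((-399 - 39670722) - 674022) + 2132910 = -1184579/(-39671121 - 674022) + 2132910 = -1184579/(-40345143) + 2132910 = -1184579*(-1/40345143) + 2132910 = 1184579/40345143 + 2132910 = 86052560140709/40345143 ≈ 2.1329e+6)
m(772) - D = 161 - 1*86052560140709/40345143 = 161 - 86052560140709/40345143 = -86046064572686/40345143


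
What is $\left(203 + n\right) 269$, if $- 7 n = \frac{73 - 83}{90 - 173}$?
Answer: $\frac{31723977}{581} \approx 54602.0$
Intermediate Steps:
$n = - \frac{10}{581}$ ($n = - \frac{\left(73 - 83\right) \frac{1}{90 - 173}}{7} = - \frac{\left(-10\right) \frac{1}{-83}}{7} = - \frac{\left(-10\right) \left(- \frac{1}{83}\right)}{7} = \left(- \frac{1}{7}\right) \frac{10}{83} = - \frac{10}{581} \approx -0.017212$)
$\left(203 + n\right) 269 = \left(203 - \frac{10}{581}\right) 269 = \frac{117933}{581} \cdot 269 = \frac{31723977}{581}$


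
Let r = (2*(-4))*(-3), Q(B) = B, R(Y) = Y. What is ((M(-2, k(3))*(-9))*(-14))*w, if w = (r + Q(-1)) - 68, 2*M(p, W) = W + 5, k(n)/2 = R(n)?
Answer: -31185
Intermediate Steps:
k(n) = 2*n
r = 24 (r = -8*(-3) = 24)
M(p, W) = 5/2 + W/2 (M(p, W) = (W + 5)/2 = (5 + W)/2 = 5/2 + W/2)
w = -45 (w = (24 - 1) - 68 = 23 - 68 = -45)
((M(-2, k(3))*(-9))*(-14))*w = (((5/2 + (2*3)/2)*(-9))*(-14))*(-45) = (((5/2 + (½)*6)*(-9))*(-14))*(-45) = (((5/2 + 3)*(-9))*(-14))*(-45) = (((11/2)*(-9))*(-14))*(-45) = -99/2*(-14)*(-45) = 693*(-45) = -31185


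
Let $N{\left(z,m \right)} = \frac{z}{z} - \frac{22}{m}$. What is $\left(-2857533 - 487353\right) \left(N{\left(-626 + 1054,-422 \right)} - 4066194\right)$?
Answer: $\frac{2869800843434832}{211} \approx 1.3601 \cdot 10^{13}$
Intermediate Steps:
$N{\left(z,m \right)} = 1 - \frac{22}{m}$
$\left(-2857533 - 487353\right) \left(N{\left(-626 + 1054,-422 \right)} - 4066194\right) = \left(-2857533 - 487353\right) \left(\frac{-22 - 422}{-422} - 4066194\right) = - 3344886 \left(\left(- \frac{1}{422}\right) \left(-444\right) - 4066194\right) = - 3344886 \left(\frac{222}{211} - 4066194\right) = \left(-3344886\right) \left(- \frac{857966712}{211}\right) = \frac{2869800843434832}{211}$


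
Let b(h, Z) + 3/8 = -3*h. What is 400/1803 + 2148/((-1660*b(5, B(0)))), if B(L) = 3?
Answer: 9387896/30678045 ≈ 0.30601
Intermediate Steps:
b(h, Z) = -3/8 - 3*h
400/1803 + 2148/((-1660*b(5, B(0)))) = 400/1803 + 2148/((-1660*(-3/8 - 3*5))) = 400*(1/1803) + 2148/((-1660*(-3/8 - 15))) = 400/1803 + 2148/((-1660*(-123/8))) = 400/1803 + 2148/(51045/2) = 400/1803 + 2148*(2/51045) = 400/1803 + 1432/17015 = 9387896/30678045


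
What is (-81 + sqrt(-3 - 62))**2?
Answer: (81 - I*sqrt(65))**2 ≈ 6496.0 - 1306.1*I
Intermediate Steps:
(-81 + sqrt(-3 - 62))**2 = (-81 + sqrt(-65))**2 = (-81 + I*sqrt(65))**2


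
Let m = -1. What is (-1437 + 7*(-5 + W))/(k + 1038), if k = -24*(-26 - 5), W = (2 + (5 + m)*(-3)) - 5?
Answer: -1577/1782 ≈ -0.88496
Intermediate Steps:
W = -15 (W = (2 + (5 - 1)*(-3)) - 5 = (2 + 4*(-3)) - 5 = (2 - 12) - 5 = -10 - 5 = -15)
k = 744 (k = -24*(-31) = 744)
(-1437 + 7*(-5 + W))/(k + 1038) = (-1437 + 7*(-5 - 15))/(744 + 1038) = (-1437 + 7*(-20))/1782 = (-1437 - 140)*(1/1782) = -1577*1/1782 = -1577/1782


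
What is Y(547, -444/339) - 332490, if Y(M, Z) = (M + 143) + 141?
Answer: -331659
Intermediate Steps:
Y(M, Z) = 284 + M (Y(M, Z) = (143 + M) + 141 = 284 + M)
Y(547, -444/339) - 332490 = (284 + 547) - 332490 = 831 - 332490 = -331659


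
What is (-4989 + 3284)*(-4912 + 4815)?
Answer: 165385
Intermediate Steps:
(-4989 + 3284)*(-4912 + 4815) = -1705*(-97) = 165385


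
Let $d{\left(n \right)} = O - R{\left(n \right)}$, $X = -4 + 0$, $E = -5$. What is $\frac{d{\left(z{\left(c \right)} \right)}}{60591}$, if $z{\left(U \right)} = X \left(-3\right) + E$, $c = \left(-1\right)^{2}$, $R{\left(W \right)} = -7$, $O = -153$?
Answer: $- \frac{146}{60591} \approx -0.0024096$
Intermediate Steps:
$X = -4$
$c = 1$
$z{\left(U \right)} = 7$ ($z{\left(U \right)} = \left(-4\right) \left(-3\right) - 5 = 12 - 5 = 7$)
$d{\left(n \right)} = -146$ ($d{\left(n \right)} = -153 - -7 = -153 + 7 = -146$)
$\frac{d{\left(z{\left(c \right)} \right)}}{60591} = - \frac{146}{60591}$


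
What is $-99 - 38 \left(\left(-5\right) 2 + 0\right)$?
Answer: $281$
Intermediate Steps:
$-99 - 38 \left(\left(-5\right) 2 + 0\right) = -99 - 38 \left(-10 + 0\right) = -99 - -380 = -99 + 380 = 281$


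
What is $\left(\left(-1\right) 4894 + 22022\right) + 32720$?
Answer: $49848$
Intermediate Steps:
$\left(\left(-1\right) 4894 + 22022\right) + 32720 = \left(-4894 + 22022\right) + 32720 = 17128 + 32720 = 49848$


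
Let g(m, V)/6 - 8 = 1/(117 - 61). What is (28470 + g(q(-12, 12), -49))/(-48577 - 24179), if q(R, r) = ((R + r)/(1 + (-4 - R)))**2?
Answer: -88723/226352 ≈ -0.39197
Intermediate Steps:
q(R, r) = (R + r)**2/(-3 - R)**2 (q(R, r) = ((R + r)/(-3 - R))**2 = (R + r)**2/(-3 - R)**2)
g(m, V) = 1347/28 (g(m, V) = 48 + 6/(117 - 61) = 48 + 6/56 = 48 + 6*(1/56) = 48 + 3/28 = 1347/28)
(28470 + g(q(-12, 12), -49))/(-48577 - 24179) = (28470 + 1347/28)/(-48577 - 24179) = (798507/28)/(-72756) = (798507/28)*(-1/72756) = -88723/226352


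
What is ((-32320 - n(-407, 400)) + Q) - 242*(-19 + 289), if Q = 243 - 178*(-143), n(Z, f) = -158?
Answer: -71805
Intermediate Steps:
Q = 25697 (Q = 243 + 25454 = 25697)
((-32320 - n(-407, 400)) + Q) - 242*(-19 + 289) = ((-32320 - 1*(-158)) + 25697) - 242*(-19 + 289) = ((-32320 + 158) + 25697) - 242*270 = (-32162 + 25697) - 65340 = -6465 - 65340 = -71805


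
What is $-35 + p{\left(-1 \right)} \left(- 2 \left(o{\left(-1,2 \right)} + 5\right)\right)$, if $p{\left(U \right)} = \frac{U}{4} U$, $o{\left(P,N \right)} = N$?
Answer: $- \frac{77}{2} \approx -38.5$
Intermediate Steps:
$p{\left(U \right)} = \frac{U^{2}}{4}$ ($p{\left(U \right)} = U \frac{1}{4} U = \frac{U}{4} U = \frac{U^{2}}{4}$)
$-35 + p{\left(-1 \right)} \left(- 2 \left(o{\left(-1,2 \right)} + 5\right)\right) = -35 + \frac{\left(-1\right)^{2}}{4} \left(- 2 \left(2 + 5\right)\right) = -35 + \frac{1}{4} \cdot 1 \left(\left(-2\right) 7\right) = -35 + \frac{1}{4} \left(-14\right) = -35 - \frac{7}{2} = - \frac{77}{2}$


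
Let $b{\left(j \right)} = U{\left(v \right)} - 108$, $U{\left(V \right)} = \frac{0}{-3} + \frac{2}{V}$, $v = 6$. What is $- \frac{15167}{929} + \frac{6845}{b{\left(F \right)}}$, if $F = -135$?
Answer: $- \frac{23975956}{300067} \approx -79.902$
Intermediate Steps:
$U{\left(V \right)} = \frac{2}{V}$ ($U{\left(V \right)} = 0 \left(- \frac{1}{3}\right) + \frac{2}{V} = 0 + \frac{2}{V} = \frac{2}{V}$)
$b{\left(j \right)} = - \frac{323}{3}$ ($b{\left(j \right)} = \frac{2}{6} - 108 = 2 \cdot \frac{1}{6} - 108 = \frac{1}{3} - 108 = - \frac{323}{3}$)
$- \frac{15167}{929} + \frac{6845}{b{\left(F \right)}} = - \frac{15167}{929} + \frac{6845}{- \frac{323}{3}} = \left(-15167\right) \frac{1}{929} + 6845 \left(- \frac{3}{323}\right) = - \frac{15167}{929} - \frac{20535}{323} = - \frac{23975956}{300067}$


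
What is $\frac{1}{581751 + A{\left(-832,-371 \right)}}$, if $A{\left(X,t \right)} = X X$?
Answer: $\frac{1}{1273975} \approx 7.8494 \cdot 10^{-7}$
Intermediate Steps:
$A{\left(X,t \right)} = X^{2}$
$\frac{1}{581751 + A{\left(-832,-371 \right)}} = \frac{1}{581751 + \left(-832\right)^{2}} = \frac{1}{581751 + 692224} = \frac{1}{1273975}$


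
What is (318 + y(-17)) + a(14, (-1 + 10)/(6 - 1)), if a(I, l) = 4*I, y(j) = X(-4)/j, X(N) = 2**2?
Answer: 6354/17 ≈ 373.76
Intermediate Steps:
X(N) = 4
y(j) = 4/j
(318 + y(-17)) + a(14, (-1 + 10)/(6 - 1)) = (318 + 4/(-17)) + 4*14 = (318 + 4*(-1/17)) + 56 = (318 - 4/17) + 56 = 5402/17 + 56 = 6354/17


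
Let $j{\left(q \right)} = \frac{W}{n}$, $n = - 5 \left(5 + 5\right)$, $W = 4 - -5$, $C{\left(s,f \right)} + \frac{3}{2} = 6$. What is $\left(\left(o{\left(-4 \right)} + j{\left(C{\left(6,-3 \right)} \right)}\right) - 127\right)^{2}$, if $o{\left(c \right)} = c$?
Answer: $\frac{43020481}{2500} \approx 17208.0$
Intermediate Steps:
$C{\left(s,f \right)} = \frac{9}{2}$ ($C{\left(s,f \right)} = - \frac{3}{2} + 6 = \frac{9}{2}$)
$W = 9$ ($W = 4 + 5 = 9$)
$n = -50$ ($n = \left(-5\right) 10 = -50$)
$j{\left(q \right)} = - \frac{9}{50}$ ($j{\left(q \right)} = \frac{9}{-50} = 9 \left(- \frac{1}{50}\right) = - \frac{9}{50}$)
$\left(\left(o{\left(-4 \right)} + j{\left(C{\left(6,-3 \right)} \right)}\right) - 127\right)^{2} = \left(\left(-4 - \frac{9}{50}\right) - 127\right)^{2} = \left(- \frac{209}{50} - 127\right)^{2} = \left(- \frac{6559}{50}\right)^{2} = \frac{43020481}{2500}$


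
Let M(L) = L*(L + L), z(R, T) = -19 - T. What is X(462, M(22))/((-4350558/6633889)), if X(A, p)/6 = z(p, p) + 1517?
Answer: -66338890/13681 ≈ -4849.0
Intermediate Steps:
M(L) = 2*L² (M(L) = L*(2*L) = 2*L²)
X(A, p) = 8988 - 6*p (X(A, p) = 6*((-19 - p) + 1517) = 6*(1498 - p) = 8988 - 6*p)
X(462, M(22))/((-4350558/6633889)) = (8988 - 12*22²)/((-4350558/6633889)) = (8988 - 12*484)/((-4350558*1/6633889)) = (8988 - 6*968)/(-4350558/6633889) = (8988 - 5808)*(-6633889/4350558) = 3180*(-6633889/4350558) = -66338890/13681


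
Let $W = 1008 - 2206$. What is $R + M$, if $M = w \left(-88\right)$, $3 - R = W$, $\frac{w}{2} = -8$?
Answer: $2609$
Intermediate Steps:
$w = -16$ ($w = 2 \left(-8\right) = -16$)
$W = -1198$
$R = 1201$ ($R = 3 - -1198 = 3 + 1198 = 1201$)
$M = 1408$ ($M = \left(-16\right) \left(-88\right) = 1408$)
$R + M = 1201 + 1408 = 2609$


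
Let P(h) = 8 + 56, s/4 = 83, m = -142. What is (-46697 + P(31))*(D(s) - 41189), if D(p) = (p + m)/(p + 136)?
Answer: 449454962923/234 ≈ 1.9207e+9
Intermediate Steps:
s = 332 (s = 4*83 = 332)
D(p) = (-142 + p)/(136 + p) (D(p) = (p - 142)/(p + 136) = (-142 + p)/(136 + p))
P(h) = 64
(-46697 + P(31))*(D(s) - 41189) = (-46697 + 64)*((-142 + 332)/(136 + 332) - 41189) = -46633*(190/468 - 41189) = -46633*((1/468)*190 - 41189) = -46633*(95/234 - 41189) = -46633*(-9638131/234) = 449454962923/234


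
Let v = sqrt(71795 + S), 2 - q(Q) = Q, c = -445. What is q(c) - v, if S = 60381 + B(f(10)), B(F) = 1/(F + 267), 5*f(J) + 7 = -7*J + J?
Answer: 447 - sqrt(53128937841)/634 ≈ 83.440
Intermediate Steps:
f(J) = -7/5 - 6*J/5 (f(J) = -7/5 + (-7*J + J)/5 = -7/5 + (-6*J)/5 = -7/5 - 6*J/5)
B(F) = 1/(267 + F)
q(Q) = 2 - Q
S = 76563113/1268 (S = 60381 + 1/(267 + (-7/5 - 6/5*10)) = 60381 + 1/(267 + (-7/5 - 12)) = 60381 + 1/(267 - 67/5) = 60381 + 1/(1268/5) = 60381 + 5/1268 = 76563113/1268 ≈ 60381.)
v = sqrt(53128937841)/634 (v = sqrt(71795 + 76563113/1268) = sqrt(167599173/1268) = sqrt(53128937841)/634 ≈ 363.56)
q(c) - v = (2 - 1*(-445)) - sqrt(53128937841)/634 = (2 + 445) - sqrt(53128937841)/634 = 447 - sqrt(53128937841)/634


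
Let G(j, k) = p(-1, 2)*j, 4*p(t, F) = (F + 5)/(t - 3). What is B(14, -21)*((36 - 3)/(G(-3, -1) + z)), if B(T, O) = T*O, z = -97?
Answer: 155232/1531 ≈ 101.39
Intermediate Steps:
p(t, F) = (5 + F)/(4*(-3 + t)) (p(t, F) = ((F + 5)/(t - 3))/4 = ((5 + F)/(-3 + t))/4 = (5 + F)/(4*(-3 + t)))
G(j, k) = -7*j/16 (G(j, k) = ((5 + 2)/(4*(-3 - 1)))*j = ((¼)*7/(-4))*j = ((¼)*(-¼)*7)*j = -7*j/16)
B(T, O) = O*T
B(14, -21)*((36 - 3)/(G(-3, -1) + z)) = (-21*14)*((36 - 3)/(-7/16*(-3) - 97)) = -9702/(21/16 - 97) = -9702/(-1531/16) = -9702*(-16)/1531 = -294*(-528/1531) = 155232/1531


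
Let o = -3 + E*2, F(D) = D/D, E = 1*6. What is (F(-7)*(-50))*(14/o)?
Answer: -700/9 ≈ -77.778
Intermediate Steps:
E = 6
F(D) = 1
o = 9 (o = -3 + 6*2 = -3 + 12 = 9)
(F(-7)*(-50))*(14/o) = (1*(-50))*(14/9) = -700/9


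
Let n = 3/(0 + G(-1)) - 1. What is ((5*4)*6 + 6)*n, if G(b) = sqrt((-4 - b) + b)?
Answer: -126 - 189*I ≈ -126.0 - 189.0*I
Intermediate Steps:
G(b) = 2*I (G(b) = sqrt(-4) = 2*I)
n = -1 - 3*I/2 (n = 3/(0 + 2*I) - 1 = 3/((2*I)) - 1 = 3*(-I/2) - 1 = -3*I/2 - 1 = -1 - 3*I/2 ≈ -1.0 - 1.5*I)
((5*4)*6 + 6)*n = ((5*4)*6 + 6)*(-1 - 3*I/2) = (20*6 + 6)*(-1 - 3*I/2) = (120 + 6)*(-1 - 3*I/2) = 126*(-1 - 3*I/2) = -126 - 189*I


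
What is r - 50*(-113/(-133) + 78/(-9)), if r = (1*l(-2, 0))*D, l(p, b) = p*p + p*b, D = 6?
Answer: 165526/399 ≈ 414.85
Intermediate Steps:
l(p, b) = p² + b*p
r = 24 (r = (1*(-2*(0 - 2)))*6 = (1*(-2*(-2)))*6 = (1*4)*6 = 4*6 = 24)
r - 50*(-113/(-133) + 78/(-9)) = 24 - 50*(-113/(-133) + 78/(-9)) = 24 - 50*(-113*(-1/133) + 78*(-⅑)) = 24 - 50*(113/133 - 26/3) = 24 - 50*(-3119/399) = 24 + 155950/399 = 165526/399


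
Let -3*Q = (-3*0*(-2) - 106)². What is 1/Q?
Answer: -3/11236 ≈ -0.00026700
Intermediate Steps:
Q = -11236/3 (Q = -(-3*0*(-2) - 106)²/3 = -(-1*0*(-2) - 106)²/3 = -(0*(-2) - 106)²/3 = -(0 - 106)²/3 = -⅓*(-106)² = -⅓*11236 = -11236/3 ≈ -3745.3)
1/Q = 1/(-11236/3) = -3/11236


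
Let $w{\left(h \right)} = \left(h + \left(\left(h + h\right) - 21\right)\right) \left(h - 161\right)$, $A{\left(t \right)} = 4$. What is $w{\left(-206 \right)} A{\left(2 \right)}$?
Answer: $938052$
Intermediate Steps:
$w{\left(h \right)} = \left(-161 + h\right) \left(-21 + 3 h\right)$ ($w{\left(h \right)} = \left(h + \left(2 h - 21\right)\right) \left(-161 + h\right) = \left(h + \left(-21 + 2 h\right)\right) \left(-161 + h\right) = \left(-21 + 3 h\right) \left(-161 + h\right) = \left(-161 + h\right) \left(-21 + 3 h\right)$)
$w{\left(-206 \right)} A{\left(2 \right)} = \left(3381 - -103824 + 3 \left(-206\right)^{2}\right) 4 = \left(3381 + 103824 + 3 \cdot 42436\right) 4 = \left(3381 + 103824 + 127308\right) 4 = 234513 \cdot 4 = 938052$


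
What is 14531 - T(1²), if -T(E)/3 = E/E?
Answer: 14534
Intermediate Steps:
T(E) = -3 (T(E) = -3*E/E = -3*1 = -3)
14531 - T(1²) = 14531 - 1*(-3) = 14531 + 3 = 14534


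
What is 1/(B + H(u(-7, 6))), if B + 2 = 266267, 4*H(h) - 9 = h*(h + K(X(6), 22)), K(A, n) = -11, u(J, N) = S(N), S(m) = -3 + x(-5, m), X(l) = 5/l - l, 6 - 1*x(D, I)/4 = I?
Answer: 4/1065111 ≈ 3.7555e-6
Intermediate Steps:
x(D, I) = 24 - 4*I
X(l) = -l + 5/l
S(m) = 21 - 4*m (S(m) = -3 + (24 - 4*m) = 21 - 4*m)
u(J, N) = 21 - 4*N
H(h) = 9/4 + h*(-11 + h)/4 (H(h) = 9/4 + (h*(h - 11))/4 = 9/4 + (h*(-11 + h))/4 = 9/4 + h*(-11 + h)/4)
B = 266265 (B = -2 + 266267 = 266265)
1/(B + H(u(-7, 6))) = 1/(266265 + (9/4 - 11*(21 - 4*6)/4 + (21 - 4*6)**2/4)) = 1/(266265 + (9/4 - 11*(21 - 24)/4 + (21 - 24)**2/4)) = 1/(266265 + (9/4 - 11/4*(-3) + (1/4)*(-3)**2)) = 1/(266265 + (9/4 + 33/4 + (1/4)*9)) = 1/(266265 + (9/4 + 33/4 + 9/4)) = 1/(266265 + 51/4) = 1/(1065111/4) = 4/1065111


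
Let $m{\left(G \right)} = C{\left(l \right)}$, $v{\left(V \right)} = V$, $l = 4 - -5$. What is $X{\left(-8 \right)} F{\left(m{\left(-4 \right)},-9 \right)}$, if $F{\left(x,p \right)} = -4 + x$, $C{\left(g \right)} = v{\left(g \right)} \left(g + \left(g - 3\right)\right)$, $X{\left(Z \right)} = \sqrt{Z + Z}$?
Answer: $524 i \approx 524.0 i$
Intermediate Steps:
$l = 9$ ($l = 4 + 5 = 9$)
$X{\left(Z \right)} = \sqrt{2} \sqrt{Z}$ ($X{\left(Z \right)} = \sqrt{2 Z} = \sqrt{2} \sqrt{Z}$)
$C{\left(g \right)} = g \left(-3 + 2 g\right)$ ($C{\left(g \right)} = g \left(g + \left(g - 3\right)\right) = g \left(g + \left(-3 + g\right)\right) = g \left(-3 + 2 g\right)$)
$m{\left(G \right)} = 135$ ($m{\left(G \right)} = 9 \left(-3 + 2 \cdot 9\right) = 9 \left(-3 + 18\right) = 9 \cdot 15 = 135$)
$X{\left(-8 \right)} F{\left(m{\left(-4 \right)},-9 \right)} = \sqrt{2} \sqrt{-8} \left(-4 + 135\right) = \sqrt{2} \cdot 2 i \sqrt{2} \cdot 131 = 4 i 131 = 524 i$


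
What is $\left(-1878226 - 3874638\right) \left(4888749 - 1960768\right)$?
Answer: $-16844276487584$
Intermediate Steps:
$\left(-1878226 - 3874638\right) \left(4888749 - 1960768\right) = \left(-5752864\right) 2927981 = -16844276487584$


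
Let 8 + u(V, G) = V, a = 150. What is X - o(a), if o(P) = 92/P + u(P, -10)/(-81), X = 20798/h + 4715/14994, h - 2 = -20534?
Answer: 1273536704/2886157575 ≈ 0.44126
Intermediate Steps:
u(V, G) = -8 + V
h = -20532 (h = 2 - 20534 = -20532)
X = -8959868/12827367 (X = 20798/(-20532) + 4715/14994 = 20798*(-1/20532) + 4715*(1/14994) = -10399/10266 + 4715/14994 = -8959868/12827367 ≈ -0.69850)
o(P) = 8/81 + 92/P - P/81 (o(P) = 92/P + (-8 + P)/(-81) = 92/P + (-8 + P)*(-1/81) = 92/P + (8/81 - P/81) = 8/81 + 92/P - P/81)
X - o(a) = -8959868/12827367 - (7452 + 150*(8 - 1*150))/(81*150) = -8959868/12827367 - (7452 + 150*(8 - 150))/(81*150) = -8959868/12827367 - (7452 + 150*(-142))/(81*150) = -8959868/12827367 - (7452 - 21300)/(81*150) = -8959868/12827367 - (-13848)/(81*150) = -8959868/12827367 - 1*(-2308/2025) = -8959868/12827367 + 2308/2025 = 1273536704/2886157575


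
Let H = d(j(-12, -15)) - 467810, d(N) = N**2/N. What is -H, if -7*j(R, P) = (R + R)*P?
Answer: 3275030/7 ≈ 4.6786e+5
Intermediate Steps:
j(R, P) = -2*P*R/7 (j(R, P) = -(R + R)*P/7 = -2*R*P/7 = -2*P*R/7)
d(N) = N
H = -3275030/7 (H = -2/7*(-15)*(-12) - 467810 = -360/7 - 467810 = -3275030/7 ≈ -4.6786e+5)
-H = -1*(-3275030/7) = 3275030/7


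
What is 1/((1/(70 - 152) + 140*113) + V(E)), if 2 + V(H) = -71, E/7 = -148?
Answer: 82/1291253 ≈ 6.3504e-5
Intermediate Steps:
E = -1036 (E = 7*(-148) = -1036)
V(H) = -73 (V(H) = -2 - 71 = -73)
1/((1/(70 - 152) + 140*113) + V(E)) = 1/((1/(70 - 152) + 140*113) - 73) = 1/((1/(-82) + 15820) - 73) = 1/((-1/82 + 15820) - 73) = 1/(1297239/82 - 73) = 1/(1291253/82) = 82/1291253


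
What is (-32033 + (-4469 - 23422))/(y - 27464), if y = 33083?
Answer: -59924/5619 ≈ -10.665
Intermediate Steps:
(-32033 + (-4469 - 23422))/(y - 27464) = (-32033 + (-4469 - 23422))/(33083 - 27464) = (-32033 - 27891)/5619 = -59924*1/5619 = -59924/5619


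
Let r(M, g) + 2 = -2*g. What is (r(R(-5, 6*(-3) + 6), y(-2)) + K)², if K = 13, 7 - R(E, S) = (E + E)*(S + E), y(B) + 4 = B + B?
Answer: 729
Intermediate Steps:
y(B) = -4 + 2*B (y(B) = -4 + (B + B) = -4 + 2*B)
R(E, S) = 7 - 2*E*(E + S) (R(E, S) = 7 - (E + E)*(S + E) = 7 - 2*E*(E + S))
r(M, g) = -2 - 2*g
(r(R(-5, 6*(-3) + 6), y(-2)) + K)² = ((-2 - 2*(-4 + 2*(-2))) + 13)² = ((-2 - 2*(-4 - 4)) + 13)² = ((-2 - 2*(-8)) + 13)² = ((-2 + 16) + 13)² = (14 + 13)² = 27² = 729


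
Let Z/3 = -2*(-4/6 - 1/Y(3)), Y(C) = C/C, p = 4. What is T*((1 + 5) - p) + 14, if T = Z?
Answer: 34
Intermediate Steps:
Y(C) = 1
Z = 10 (Z = 3*(-2*(-4/6 - 1/1)) = 3*(-2*(-4*⅙ - 1*1)) = 3*(-2*(-⅔ - 1)) = 3*(-2*(-5/3)) = 3*(10/3) = 10)
T = 10
T*((1 + 5) - p) + 14 = 10*((1 + 5) - 1*4) + 14 = 10*(6 - 4) + 14 = 10*2 + 14 = 20 + 14 = 34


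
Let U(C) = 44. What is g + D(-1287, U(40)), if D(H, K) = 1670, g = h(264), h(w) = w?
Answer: 1934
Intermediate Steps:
g = 264
g + D(-1287, U(40)) = 264 + 1670 = 1934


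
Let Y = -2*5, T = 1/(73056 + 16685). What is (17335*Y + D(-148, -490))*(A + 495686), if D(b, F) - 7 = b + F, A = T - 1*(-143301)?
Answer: -9976650308717008/89741 ≈ -1.1117e+11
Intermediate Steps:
T = 1/89741 ≈ 1.1143e-5
A = 12859975042/89741 (A = 1/89741 - 1*(-143301) = 1/89741 + 143301 = 12859975042/89741 ≈ 1.4330e+5)
Y = -10 (Y = -1*10 = -10)
D(b, F) = 7 + F + b (D(b, F) = 7 + (b + F) = 7 + (F + b) = 7 + F + b)
(17335*Y + D(-148, -490))*(A + 495686) = (17335*(-10) + (7 - 490 - 148))*(12859975042/89741 + 495686) = (-173350 - 631)*(57343332368/89741) = -173981*57343332368/89741 = -9976650308717008/89741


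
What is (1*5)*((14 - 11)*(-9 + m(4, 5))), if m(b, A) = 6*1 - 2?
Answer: -75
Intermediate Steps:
m(b, A) = 4 (m(b, A) = 6 - 2 = 4)
(1*5)*((14 - 11)*(-9 + m(4, 5))) = (1*5)*((14 - 11)*(-9 + 4)) = 5*(3*(-5)) = 5*(-15) = -75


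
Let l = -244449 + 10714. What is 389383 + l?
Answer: 155648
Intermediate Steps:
l = -233735
389383 + l = 389383 - 233735 = 155648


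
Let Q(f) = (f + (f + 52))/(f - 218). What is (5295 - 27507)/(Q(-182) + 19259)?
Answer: -1110600/962989 ≈ -1.1533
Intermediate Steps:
Q(f) = (52 + 2*f)/(-218 + f) (Q(f) = (f + (52 + f))/(-218 + f) = (52 + 2*f)/(-218 + f))
(5295 - 27507)/(Q(-182) + 19259) = (5295 - 27507)/(2*(26 - 182)/(-218 - 182) + 19259) = -22212/(2*(-156)/(-400) + 19259) = -22212/(2*(-1/400)*(-156) + 19259) = -22212/(39/50 + 19259) = -22212/962989/50 = -22212*50/962989 = -1110600/962989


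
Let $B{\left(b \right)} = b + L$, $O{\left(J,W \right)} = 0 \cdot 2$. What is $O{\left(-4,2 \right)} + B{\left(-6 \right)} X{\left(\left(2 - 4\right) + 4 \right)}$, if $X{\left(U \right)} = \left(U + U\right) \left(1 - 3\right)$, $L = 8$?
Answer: $-16$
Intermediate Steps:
$X{\left(U \right)} = - 4 U$ ($X{\left(U \right)} = 2 U \left(-2\right) = - 4 U$)
$O{\left(J,W \right)} = 0$
$B{\left(b \right)} = 8 + b$ ($B{\left(b \right)} = b + 8 = 8 + b$)
$O{\left(-4,2 \right)} + B{\left(-6 \right)} X{\left(\left(2 - 4\right) + 4 \right)} = 0 + \left(8 - 6\right) \left(- 4 \left(\left(2 - 4\right) + 4\right)\right) = 0 + 2 \left(- 4 \left(-2 + 4\right)\right) = 0 + 2 \left(\left(-4\right) 2\right) = 0 + 2 \left(-8\right) = 0 - 16 = -16$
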